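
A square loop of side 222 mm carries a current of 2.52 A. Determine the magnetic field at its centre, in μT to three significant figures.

Each side is a finite straight segment at perpendicular distance d = a/(2 tan(π/4)) = 0.111 m from the centre, with end-angles ±π/4.
One side contributes B₁ = (μ₀I/4πd)·2 sin(π/4) = 3.21×10⁻⁶ T.
All 4 sides add in the same direction: B = 4 × 3.21×10⁻⁶ = 1.28×10⁻⁵ T.

B ≈ 12.8 μT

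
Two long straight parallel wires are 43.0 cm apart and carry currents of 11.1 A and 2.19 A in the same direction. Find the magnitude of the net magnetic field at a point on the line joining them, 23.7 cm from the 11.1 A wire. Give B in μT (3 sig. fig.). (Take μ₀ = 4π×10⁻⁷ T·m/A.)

B ≈ 7.10 μT

Each long wire gives B = μ₀I/(2πd). Distances are d₁ = 0.237 m and d₂ = 0.193 m.
B₁ = 9.37×10⁻⁶ T, B₂ = 2.27×10⁻⁶ T.
Between parallel currents the two contributions point in opposite directions, so they subtract. B = |B₁ − B₂| = |9.37×10⁻⁶ − 2.27×10⁻⁶| = 7.10×10⁻⁶ T.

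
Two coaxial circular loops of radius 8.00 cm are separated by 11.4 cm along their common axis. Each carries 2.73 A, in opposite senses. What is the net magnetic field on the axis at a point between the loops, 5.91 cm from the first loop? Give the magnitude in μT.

B ≈ 0.862 μT

Each loop contributes B = μ₀IR²/[2(R²+z²)^(3/2)] on the axis, with z measured from that loop.
Loop 1 (z = 0.0591 m): B₁ = 1.12×10⁻⁵ T. Loop 2 (z = 0.0549 m): B₂ = 1.20×10⁻⁵ T.
The fields oppose: B = |B₁ − B₂| = 8.62×10⁻⁷ T.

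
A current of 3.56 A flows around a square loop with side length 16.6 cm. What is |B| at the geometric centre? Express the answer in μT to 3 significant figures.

B ≈ 24.3 μT

Each side is a finite straight segment at perpendicular distance d = a/(2 tan(π/4)) = 0.083 m from the centre, with end-angles ±π/4.
One side contributes B₁ = (μ₀I/4πd)·2 sin(π/4) = 6.07×10⁻⁶ T.
All 4 sides add in the same direction: B = 4 × 6.07×10⁻⁶ = 2.43×10⁻⁵ T.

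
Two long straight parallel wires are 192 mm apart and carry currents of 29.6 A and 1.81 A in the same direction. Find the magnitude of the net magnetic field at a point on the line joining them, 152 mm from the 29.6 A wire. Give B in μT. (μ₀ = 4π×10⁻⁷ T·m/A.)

Each long wire gives B = μ₀I/(2πd). Distances are d₁ = 0.152 m and d₂ = 0.04 m.
B₁ = 3.89×10⁻⁵ T, B₂ = 9.05×10⁻⁶ T.
Between parallel currents the two contributions point in opposite directions, so they subtract. B = |B₁ − B₂| = |3.89×10⁻⁵ − 9.05×10⁻⁶| = 2.99×10⁻⁵ T.

B ≈ 29.9 μT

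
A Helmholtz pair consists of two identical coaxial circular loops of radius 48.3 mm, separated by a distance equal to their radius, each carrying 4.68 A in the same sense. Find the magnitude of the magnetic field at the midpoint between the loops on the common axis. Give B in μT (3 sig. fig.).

B ≈ 87.1 μT

Each loop contributes B = μ₀IR²/[2(R²+z²)^(3/2)] on the axis, with z measured from that loop.
Loop 1 (z = 0.02415 m): B₁ = 4.36×10⁻⁵ T. Loop 2 (z = 0.02415 m): B₂ = 4.36×10⁻⁵ T.
The fields add: B = B₁ + B₂ = 8.71×10⁻⁵ T.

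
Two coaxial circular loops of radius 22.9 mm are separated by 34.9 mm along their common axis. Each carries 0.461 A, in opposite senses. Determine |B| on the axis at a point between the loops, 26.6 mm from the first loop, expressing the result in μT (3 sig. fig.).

B ≈ 7.00 μT

Each loop contributes B = μ₀IR²/[2(R²+z²)^(3/2)] on the axis, with z measured from that loop.
Loop 1 (z = 0.0266 m): B₁ = 3.51×10⁻⁶ T. Loop 2 (z = 0.0083 m): B₂ = 1.05×10⁻⁵ T.
The fields oppose: B = |B₁ − B₂| = 7.00×10⁻⁶ T.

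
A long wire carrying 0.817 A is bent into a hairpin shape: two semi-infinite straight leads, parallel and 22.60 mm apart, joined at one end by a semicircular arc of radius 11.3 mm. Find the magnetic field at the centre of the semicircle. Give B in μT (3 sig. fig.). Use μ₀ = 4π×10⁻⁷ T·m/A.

B ≈ 37.2 μT

The semicircular arc contributes B_arc = μ₀I·π/(4πR) = μ₀I/(4R) = 2.27×10⁻⁵ T.
Each semi-infinite lead is at perpendicular distance R = 0.0113 m from the centre, with the perpendicular foot at its near end, so it contributes μ₀I/(4πR); both point the same way, together 1.45×10⁻⁵ T.
Arc and leads all point the same direction: B = 2.27×10⁻⁵ + 1.45×10⁻⁵ = 3.72×10⁻⁵ T.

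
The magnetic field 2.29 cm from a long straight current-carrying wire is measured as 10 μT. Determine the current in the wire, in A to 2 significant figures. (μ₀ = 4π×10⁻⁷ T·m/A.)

I ≈ 1.1 A

For a long straight wire B = μ₀I/(2πd), so I = 2πdB/μ₀.
I = 2π × 0.0229 × 1.00×10⁻⁵ / (4π×10⁻⁷) = 1.14 A.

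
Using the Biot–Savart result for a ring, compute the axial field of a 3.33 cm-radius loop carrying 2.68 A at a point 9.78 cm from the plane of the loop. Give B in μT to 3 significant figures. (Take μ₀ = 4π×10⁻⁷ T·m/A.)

B ≈ 1.69 μT

On the axis of a circular loop, B = μ₀IR² / [2(R²+z²)^(3/2)].
R² + z² = (0.0333)² + (0.0978)² = 0.01067 m², and (R²+z²)^(3/2) = 1.10×10⁻³ m³.
B = (4π×10⁻⁷ × 2.68 × 0.001109) / (2 × 1.10×10⁻³) = 1.69×10⁻⁶ T.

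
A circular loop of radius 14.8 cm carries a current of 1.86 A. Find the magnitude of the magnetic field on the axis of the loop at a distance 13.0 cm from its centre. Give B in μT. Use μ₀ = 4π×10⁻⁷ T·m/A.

On the axis of a circular loop, B = μ₀IR² / [2(R²+z²)^(3/2)].
R² + z² = (0.148)² + (0.13)² = 0.0388 m², and (R²+z²)^(3/2) = 7.64×10⁻³ m³.
B = (4π×10⁻⁷ × 1.86 × 0.0219) / (2 × 7.64×10⁻³) = 3.35×10⁻⁶ T.

B ≈ 3.35 μT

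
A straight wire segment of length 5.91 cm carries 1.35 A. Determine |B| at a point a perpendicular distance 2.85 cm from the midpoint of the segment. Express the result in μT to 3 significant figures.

B ≈ 6.82 μT

For a finite straight segment, B = (μ₀I/4πd)(sinθ₁ + sinθ₂), where θ₁, θ₂ are the angles from the perpendicular to each end.
The perpendicular from the point meets the wire at its midpoint, so each end is L/2 = 0.02955 m away along the wire.
sinθ₁ = 0.02955/√(0.02955²+0.0285²) = 0.7198; sinθ₂ = 0.02955/√(0.02955²+0.0285²) = 0.7198.
B = (4π×10⁻⁷ × 1.35) / (4π × 0.0285) × (0.7198 + 0.7198) = 6.82×10⁻⁶ T.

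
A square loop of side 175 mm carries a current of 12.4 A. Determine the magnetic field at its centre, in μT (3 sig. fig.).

B ≈ 80.2 μT

Each side is a finite straight segment at perpendicular distance d = a/(2 tan(π/4)) = 0.0875 m from the centre, with end-angles ±π/4.
One side contributes B₁ = (μ₀I/4πd)·2 sin(π/4) = 2.00×10⁻⁵ T.
All 4 sides add in the same direction: B = 4 × 2.00×10⁻⁵ = 8.02×10⁻⁵ T.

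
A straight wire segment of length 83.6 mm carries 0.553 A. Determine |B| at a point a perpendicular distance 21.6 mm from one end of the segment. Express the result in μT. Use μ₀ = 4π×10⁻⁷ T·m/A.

For a finite straight segment, B = (μ₀I/4πd)(sinθ₁ + sinθ₂), where θ₁, θ₂ are the angles from the perpendicular to each end.
The perpendicular foot is at one end, so the two end-offsets along the wire are 0 and L = 0.0836 m.
sinθ₁ = 0/√(0²+0.0216²) = 0.0000; sinθ₂ = 0.0836/√(0.0836²+0.0216²) = 0.9682.
B = (4π×10⁻⁷ × 0.553) / (4π × 0.0216) × (0.0000 + 0.9682) = 2.48×10⁻⁶ T.

B ≈ 2.48 μT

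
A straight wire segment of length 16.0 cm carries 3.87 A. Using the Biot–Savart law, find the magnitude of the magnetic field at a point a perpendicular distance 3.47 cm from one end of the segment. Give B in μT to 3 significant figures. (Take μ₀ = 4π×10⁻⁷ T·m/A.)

B ≈ 10.9 μT

For a finite straight segment, B = (μ₀I/4πd)(sinθ₁ + sinθ₂), where θ₁, θ₂ are the angles from the perpendicular to each end.
The perpendicular foot is at one end, so the two end-offsets along the wire are 0 and L = 0.16 m.
sinθ₁ = 0/√(0²+0.0347²) = 0.0000; sinθ₂ = 0.16/√(0.16²+0.0347²) = 0.9773.
B = (4π×10⁻⁷ × 3.87) / (4π × 0.0347) × (0.0000 + 0.9773) = 1.09×10⁻⁵ T.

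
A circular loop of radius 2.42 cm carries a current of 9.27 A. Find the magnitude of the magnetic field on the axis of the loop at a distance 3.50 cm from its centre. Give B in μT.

On the axis of a circular loop, B = μ₀IR² / [2(R²+z²)^(3/2)].
R² + z² = (0.0242)² + (0.035)² = 0.001811 m², and (R²+z²)^(3/2) = 7.70×10⁻⁵ m³.
B = (4π×10⁻⁷ × 9.27 × 0.0005856) / (2 × 7.70×10⁻⁵) = 4.43×10⁻⁵ T.

B ≈ 44.3 μT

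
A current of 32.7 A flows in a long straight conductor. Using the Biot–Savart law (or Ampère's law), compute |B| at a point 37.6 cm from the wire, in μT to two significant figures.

For an infinitely long straight wire, B = μ₀I/(2πd).
B = (4π×10⁻⁷ × 32.7) / (2π × 0.376) = 1.74×10⁻⁵ T.

B ≈ 17 μT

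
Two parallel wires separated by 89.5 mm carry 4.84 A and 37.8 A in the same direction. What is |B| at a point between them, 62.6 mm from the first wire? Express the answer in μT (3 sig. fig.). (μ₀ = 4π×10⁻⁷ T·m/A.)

Each long wire gives B = μ₀I/(2πd). Distances are d₁ = 0.0626 m and d₂ = 0.0269 m.
B₁ = 1.55×10⁻⁵ T, B₂ = 2.81×10⁻⁴ T.
Between parallel currents the two contributions point in opposite directions, so they subtract. B = |B₁ − B₂| = |1.55×10⁻⁵ − 2.81×10⁻⁴| = 2.66×10⁻⁴ T.

B ≈ 266 μT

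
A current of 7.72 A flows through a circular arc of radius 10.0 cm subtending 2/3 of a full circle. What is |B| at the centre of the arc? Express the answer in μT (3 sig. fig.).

The Biot–Savart field of a circular arc at its centre is B = μ₀Iφ/(4πR), with φ = 4.189 rad.
B = (4π×10⁻⁷ × 7.72 × 4.189) / (4π × 0.1) = 3.23×10⁻⁵ T.

B ≈ 32.3 μT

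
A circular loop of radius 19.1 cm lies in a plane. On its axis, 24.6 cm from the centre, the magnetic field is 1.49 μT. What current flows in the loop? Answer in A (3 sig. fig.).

I ≈ 1.96 A

On the axis of a loop, B = μ₀IR²/[2(R²+z²)^(3/2)], so I = 2B(R²+z²)^(3/2)/(μ₀R²).
R² + z² = 0.03648 + 0.06052 = 0.097 m²; raised to 3/2 gives 3.02×10⁻² m³.
I = 2 × 1.49×10⁻⁶ × 3.02×10⁻² / (1.26×10⁻⁶ × 0.03648) = 1.96 A.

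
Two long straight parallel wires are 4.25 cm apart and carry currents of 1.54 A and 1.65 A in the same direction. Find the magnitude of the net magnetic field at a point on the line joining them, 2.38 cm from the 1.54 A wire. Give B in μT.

B ≈ 4.71 μT

Each long wire gives B = μ₀I/(2πd). Distances are d₁ = 0.0238 m and d₂ = 0.0187 m.
B₁ = 1.29×10⁻⁵ T, B₂ = 1.76×10⁻⁵ T.
Between parallel currents the two contributions point in opposite directions, so they subtract. B = |B₁ − B₂| = |1.29×10⁻⁵ − 1.76×10⁻⁵| = 4.71×10⁻⁶ T.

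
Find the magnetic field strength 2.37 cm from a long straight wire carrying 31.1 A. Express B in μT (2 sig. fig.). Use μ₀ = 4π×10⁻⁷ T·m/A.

For an infinitely long straight wire, B = μ₀I/(2πd).
B = (4π×10⁻⁷ × 31.1) / (2π × 0.0237) = 2.62×10⁻⁴ T.

B ≈ 260 μT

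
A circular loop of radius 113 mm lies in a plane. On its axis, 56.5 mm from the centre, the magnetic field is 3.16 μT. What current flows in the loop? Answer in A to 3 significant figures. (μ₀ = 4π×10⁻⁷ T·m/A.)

I ≈ 0.794 A

On the axis of a loop, B = μ₀IR²/[2(R²+z²)^(3/2)], so I = 2B(R²+z²)^(3/2)/(μ₀R²).
R² + z² = 0.01277 + 0.003192 = 0.01596 m²; raised to 3/2 gives 2.02×10⁻³ m³.
I = 2 × 3.16×10⁻⁶ × 2.02×10⁻³ / (1.26×10⁻⁶ × 0.01277) = 0.794 A.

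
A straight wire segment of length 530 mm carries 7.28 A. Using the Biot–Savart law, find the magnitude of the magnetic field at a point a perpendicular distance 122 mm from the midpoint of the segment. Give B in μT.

For a finite straight segment, B = (μ₀I/4πd)(sinθ₁ + sinθ₂), where θ₁, θ₂ are the angles from the perpendicular to each end.
The perpendicular from the point meets the wire at its midpoint, so each end is L/2 = 0.265 m away along the wire.
sinθ₁ = 0.265/√(0.265²+0.122²) = 0.9084; sinθ₂ = 0.265/√(0.265²+0.122²) = 0.9084.
B = (4π×10⁻⁷ × 7.28) / (4π × 0.122) × (0.9084 + 0.9084) = 1.08×10⁻⁵ T.

B ≈ 10.8 μT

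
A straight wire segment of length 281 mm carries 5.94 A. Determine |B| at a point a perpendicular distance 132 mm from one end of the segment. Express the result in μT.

For a finite straight segment, B = (μ₀I/4πd)(sinθ₁ + sinθ₂), where θ₁, θ₂ are the angles from the perpendicular to each end.
The perpendicular foot is at one end, so the two end-offsets along the wire are 0 and L = 0.281 m.
sinθ₁ = 0/√(0²+0.132²) = 0.0000; sinθ₂ = 0.281/√(0.281²+0.132²) = 0.9051.
B = (4π×10⁻⁷ × 5.94) / (4π × 0.132) × (0.0000 + 0.9051) = 4.07×10⁻⁶ T.

B ≈ 4.07 μT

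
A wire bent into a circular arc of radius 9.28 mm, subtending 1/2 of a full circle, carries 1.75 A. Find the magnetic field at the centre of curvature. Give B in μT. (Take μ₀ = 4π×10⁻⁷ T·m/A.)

The Biot–Savart field of a circular arc at its centre is B = μ₀Iφ/(4πR), with φ = 3.142 rad.
B = (4π×10⁻⁷ × 1.75 × 3.142) / (4π × 0.00928) = 5.92×10⁻⁵ T.

B ≈ 59.2 μT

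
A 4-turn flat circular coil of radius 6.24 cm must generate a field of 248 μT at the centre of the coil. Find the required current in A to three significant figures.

I ≈ 6.16 A

For an N-turn coil, B = Nμ₀I/(2R) with R = 0.0624 m, so I = 2RB/(Nμ₀) = 2 × 0.0624 × 2.48×10⁻⁴ / (4 × 4π×10⁻⁷) = 6.16 A.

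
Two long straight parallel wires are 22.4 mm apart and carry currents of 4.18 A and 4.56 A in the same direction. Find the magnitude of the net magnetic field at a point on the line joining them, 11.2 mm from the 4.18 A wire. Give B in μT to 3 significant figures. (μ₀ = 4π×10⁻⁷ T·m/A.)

Each long wire gives B = μ₀I/(2πd). Distances are d₁ = 0.0112 m and d₂ = 0.0112 m.
B₁ = 7.46×10⁻⁵ T, B₂ = 8.14×10⁻⁵ T.
Between parallel currents the two contributions point in opposite directions, so they subtract. B = |B₁ − B₂| = |7.46×10⁻⁵ − 8.14×10⁻⁵| = 6.79×10⁻⁶ T.

B ≈ 6.79 μT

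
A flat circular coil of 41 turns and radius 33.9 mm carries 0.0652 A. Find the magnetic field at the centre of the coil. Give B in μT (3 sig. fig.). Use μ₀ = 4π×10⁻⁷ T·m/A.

B ≈ 49.5 μT

For an N-turn flat coil, B = Nμ₀I/(2R) with R = 0.0339 m.
B = 41 × 1.21×10⁻⁶ T = 4.95×10⁻⁵ T.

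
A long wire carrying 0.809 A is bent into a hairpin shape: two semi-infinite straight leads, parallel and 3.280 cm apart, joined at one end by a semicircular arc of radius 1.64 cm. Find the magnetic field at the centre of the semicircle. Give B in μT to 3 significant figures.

B ≈ 25.4 μT

The semicircular arc contributes B_arc = μ₀I·π/(4πR) = μ₀I/(4R) = 1.55×10⁻⁵ T.
Each semi-infinite lead is at perpendicular distance R = 0.0164 m from the centre, with the perpendicular foot at its near end, so it contributes μ₀I/(4πR); both point the same way, together 9.87×10⁻⁶ T.
Arc and leads all point the same direction: B = 1.55×10⁻⁵ + 9.87×10⁻⁶ = 2.54×10⁻⁵ T.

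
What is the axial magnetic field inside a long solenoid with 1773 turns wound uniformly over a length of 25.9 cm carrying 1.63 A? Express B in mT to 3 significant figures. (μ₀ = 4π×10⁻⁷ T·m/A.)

B ≈ 14.0 mT

Inside a long solenoid, B = μ₀nI with n = 6846 turns/m.
B = 4π×10⁻⁷ × 6846 × 1.63 = 1.40×10⁻² T.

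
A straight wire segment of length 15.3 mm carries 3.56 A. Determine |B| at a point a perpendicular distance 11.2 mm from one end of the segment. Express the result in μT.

B ≈ 25.6 μT

For a finite straight segment, B = (μ₀I/4πd)(sinθ₁ + sinθ₂), where θ₁, θ₂ are the angles from the perpendicular to each end.
The perpendicular foot is at one end, so the two end-offsets along the wire are 0 and L = 0.0153 m.
sinθ₁ = 0/√(0²+0.0112²) = 0.0000; sinθ₂ = 0.0153/√(0.0153²+0.0112²) = 0.8069.
B = (4π×10⁻⁷ × 3.56) / (4π × 0.0112) × (0.0000 + 0.8069) = 2.56×10⁻⁵ T.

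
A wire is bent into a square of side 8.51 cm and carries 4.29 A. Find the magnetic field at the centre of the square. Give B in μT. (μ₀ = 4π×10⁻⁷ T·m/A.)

B ≈ 57.0 μT

Each side is a finite straight segment at perpendicular distance d = a/(2 tan(π/4)) = 0.04255 m from the centre, with end-angles ±π/4.
One side contributes B₁ = (μ₀I/4πd)·2 sin(π/4) = 1.43×10⁻⁵ T.
All 4 sides add in the same direction: B = 4 × 1.43×10⁻⁵ = 5.70×10⁻⁵ T.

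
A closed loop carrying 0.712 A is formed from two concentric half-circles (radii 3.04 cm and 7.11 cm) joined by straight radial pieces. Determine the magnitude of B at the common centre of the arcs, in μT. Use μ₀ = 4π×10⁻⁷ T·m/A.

B ≈ 4.21 μT

The radial connectors point toward the centre, so dl × r̂ = 0 and they contribute nothing.
Each semicircle gives μ₀I/(4R): inner arc 7.36×10⁻⁶ T, outer arc 3.15×10⁻⁶ T.
The two arcs carry current in opposite angular senses, so their fields oppose: B = |7.36×10⁻⁶ − 3.15×10⁻⁶| = 4.21×10⁻⁶ T.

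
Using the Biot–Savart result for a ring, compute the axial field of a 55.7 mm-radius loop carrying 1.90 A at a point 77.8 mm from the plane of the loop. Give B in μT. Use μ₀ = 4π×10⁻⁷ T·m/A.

B ≈ 4.23 μT

On the axis of a circular loop, B = μ₀IR² / [2(R²+z²)^(3/2)].
R² + z² = (0.0557)² + (0.0778)² = 0.009155 m², and (R²+z²)^(3/2) = 8.76×10⁻⁴ m³.
B = (4π×10⁻⁷ × 1.90 × 0.003102) / (2 × 8.76×10⁻⁴) = 4.23×10⁻⁶ T.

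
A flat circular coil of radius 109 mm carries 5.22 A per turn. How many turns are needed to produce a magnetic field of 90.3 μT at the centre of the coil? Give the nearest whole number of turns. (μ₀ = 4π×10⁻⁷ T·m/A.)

N = 3

For an N-turn coil, B = Nμ₀I/(2R). A single turn gives B₁ = 3.01×10⁻⁵ T with R = 0.109 m.
N = B/B₁ = 9.03×10⁻⁵ / 3.01×10⁻⁵ = 3.00.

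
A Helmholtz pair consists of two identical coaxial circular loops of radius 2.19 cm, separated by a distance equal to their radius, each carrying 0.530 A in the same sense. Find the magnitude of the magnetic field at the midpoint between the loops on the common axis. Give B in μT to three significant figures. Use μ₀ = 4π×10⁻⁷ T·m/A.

B ≈ 21.8 μT

Each loop contributes B = μ₀IR²/[2(R²+z²)^(3/2)] on the axis, with z measured from that loop.
Loop 1 (z = 0.01095 m): B₁ = 1.09×10⁻⁵ T. Loop 2 (z = 0.01095 m): B₂ = 1.09×10⁻⁵ T.
The fields add: B = B₁ + B₂ = 2.18×10⁻⁵ T.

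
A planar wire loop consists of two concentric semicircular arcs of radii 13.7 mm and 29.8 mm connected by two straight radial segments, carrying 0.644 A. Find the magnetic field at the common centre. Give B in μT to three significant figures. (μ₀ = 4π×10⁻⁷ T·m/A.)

B ≈ 7.98 μT

The radial connectors point toward the centre, so dl × r̂ = 0 and they contribute nothing.
Each semicircle gives μ₀I/(4R): inner arc 1.48×10⁻⁵ T, outer arc 6.79×10⁻⁶ T.
The two arcs carry current in opposite angular senses, so their fields oppose: B = |1.48×10⁻⁵ − 6.79×10⁻⁶| = 7.98×10⁻⁶ T.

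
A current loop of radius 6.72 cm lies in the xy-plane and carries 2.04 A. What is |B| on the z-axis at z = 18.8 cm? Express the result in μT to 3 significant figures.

B ≈ 0.727 μT

On the axis of a circular loop, B = μ₀IR² / [2(R²+z²)^(3/2)].
R² + z² = (0.0672)² + (0.188)² = 0.03986 m², and (R²+z²)^(3/2) = 7.96×10⁻³ m³.
B = (4π×10⁻⁷ × 2.04 × 0.004516) / (2 × 7.96×10⁻³) = 7.27×10⁻⁷ T.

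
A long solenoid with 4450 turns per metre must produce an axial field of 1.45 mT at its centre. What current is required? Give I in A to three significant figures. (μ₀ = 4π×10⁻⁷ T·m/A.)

I ≈ 0.259 A

Inside a long solenoid B = μ₀nI with n = 4450 m⁻¹, so I = B/(μ₀n).
I = 1.45×10⁻³ / (4π×10⁻⁷ × 4450) = 0.259 A.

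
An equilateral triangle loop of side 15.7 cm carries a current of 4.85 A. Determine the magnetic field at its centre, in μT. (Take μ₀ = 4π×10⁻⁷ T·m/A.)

Each side is a finite straight segment at perpendicular distance d = a/(2 tan(π/3)) = 0.04532 m from the centre, with end-angles ±π/3.
One side contributes B₁ = (μ₀I/4πd)·2 sin(π/3) = 1.85×10⁻⁵ T.
All 3 sides add in the same direction: B = 3 × 1.85×10⁻⁵ = 5.56×10⁻⁵ T.

B ≈ 55.6 μT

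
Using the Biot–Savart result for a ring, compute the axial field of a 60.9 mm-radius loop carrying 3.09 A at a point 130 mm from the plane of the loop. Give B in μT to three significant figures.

B ≈ 2.43 μT

On the axis of a circular loop, B = μ₀IR² / [2(R²+z²)^(3/2)].
R² + z² = (0.0609)² + (0.13)² = 0.02061 m², and (R²+z²)^(3/2) = 2.96×10⁻³ m³.
B = (4π×10⁻⁷ × 3.09 × 0.003709) / (2 × 2.96×10⁻³) = 2.43×10⁻⁶ T.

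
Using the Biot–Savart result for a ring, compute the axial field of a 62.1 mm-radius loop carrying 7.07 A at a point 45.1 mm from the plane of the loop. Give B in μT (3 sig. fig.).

On the axis of a circular loop, B = μ₀IR² / [2(R²+z²)^(3/2)].
R² + z² = (0.0621)² + (0.0451)² = 0.00589 m², and (R²+z²)^(3/2) = 4.52×10⁻⁴ m³.
B = (4π×10⁻⁷ × 7.07 × 0.003856) / (2 × 4.52×10⁻⁴) = 3.79×10⁻⁵ T.

B ≈ 37.9 μT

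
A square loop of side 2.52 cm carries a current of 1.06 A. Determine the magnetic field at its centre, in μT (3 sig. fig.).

B ≈ 47.6 μT

Each side is a finite straight segment at perpendicular distance d = a/(2 tan(π/4)) = 0.0126 m from the centre, with end-angles ±π/4.
One side contributes B₁ = (μ₀I/4πd)·2 sin(π/4) = 1.19×10⁻⁵ T.
All 4 sides add in the same direction: B = 4 × 1.19×10⁻⁵ = 4.76×10⁻⁵ T.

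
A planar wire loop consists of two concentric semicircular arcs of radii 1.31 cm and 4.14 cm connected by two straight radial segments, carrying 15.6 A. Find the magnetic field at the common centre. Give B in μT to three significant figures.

B ≈ 256 μT

The radial connectors point toward the centre, so dl × r̂ = 0 and they contribute nothing.
Each semicircle gives μ₀I/(4R): inner arc 3.74×10⁻⁴ T, outer arc 1.18×10⁻⁴ T.
The two arcs carry current in opposite angular senses, so their fields oppose: B = |3.74×10⁻⁴ − 1.18×10⁻⁴| = 2.56×10⁻⁴ T.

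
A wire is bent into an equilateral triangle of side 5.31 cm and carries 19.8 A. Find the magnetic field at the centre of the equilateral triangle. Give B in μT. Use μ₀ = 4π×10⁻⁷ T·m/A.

B ≈ 671 μT

Each side is a finite straight segment at perpendicular distance d = a/(2 tan(π/3)) = 0.01533 m from the centre, with end-angles ±π/3.
One side contributes B₁ = (μ₀I/4πd)·2 sin(π/3) = 2.24×10⁻⁴ T.
All 3 sides add in the same direction: B = 3 × 2.24×10⁻⁴ = 6.71×10⁻⁴ T.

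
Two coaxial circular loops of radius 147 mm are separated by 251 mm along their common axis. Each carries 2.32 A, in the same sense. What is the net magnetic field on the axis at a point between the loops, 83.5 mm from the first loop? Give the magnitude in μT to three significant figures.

Each loop contributes B = μ₀IR²/[2(R²+z²)^(3/2)] on the axis, with z measured from that loop.
Loop 1 (z = 0.0835 m): B₁ = 6.52×10⁻⁶ T. Loop 2 (z = 0.1675 m): B₂ = 2.85×10⁻⁶ T.
The fields add: B = B₁ + B₂ = 9.36×10⁻⁶ T.

B ≈ 9.36 μT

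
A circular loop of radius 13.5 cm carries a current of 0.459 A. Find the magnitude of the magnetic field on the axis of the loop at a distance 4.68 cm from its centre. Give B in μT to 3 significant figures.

B ≈ 1.80 μT

On the axis of a circular loop, B = μ₀IR² / [2(R²+z²)^(3/2)].
R² + z² = (0.135)² + (0.0468)² = 0.02042 m², and (R²+z²)^(3/2) = 2.92×10⁻³ m³.
B = (4π×10⁻⁷ × 0.459 × 0.01823) / (2 × 2.92×10⁻³) = 1.80×10⁻⁶ T.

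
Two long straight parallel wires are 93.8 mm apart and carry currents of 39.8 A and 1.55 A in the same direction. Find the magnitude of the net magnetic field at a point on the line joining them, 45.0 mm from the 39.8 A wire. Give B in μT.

Each long wire gives B = μ₀I/(2πd). Distances are d₁ = 0.045 m and d₂ = 0.0488 m.
B₁ = 1.77×10⁻⁴ T, B₂ = 6.35×10⁻⁶ T.
Between parallel currents the two contributions point in opposite directions, so they subtract. B = |B₁ − B₂| = |1.77×10⁻⁴ − 6.35×10⁻⁶| = 1.71×10⁻⁴ T.

B ≈ 171 μT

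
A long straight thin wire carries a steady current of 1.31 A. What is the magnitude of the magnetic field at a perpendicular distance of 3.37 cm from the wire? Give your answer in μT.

B ≈ 7.77 μT

For an infinitely long straight wire, B = μ₀I/(2πd).
B = (4π×10⁻⁷ × 1.31) / (2π × 0.0337) = 7.77×10⁻⁶ T.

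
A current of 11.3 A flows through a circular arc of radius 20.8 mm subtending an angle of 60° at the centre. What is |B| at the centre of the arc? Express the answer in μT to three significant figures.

B ≈ 56.9 μT

The Biot–Savart field of a circular arc at its centre is B = μ₀Iφ/(4πR), with φ = 1.047 rad.
B = (4π×10⁻⁷ × 11.3 × 1.047) / (4π × 0.0208) = 5.69×10⁻⁵ T.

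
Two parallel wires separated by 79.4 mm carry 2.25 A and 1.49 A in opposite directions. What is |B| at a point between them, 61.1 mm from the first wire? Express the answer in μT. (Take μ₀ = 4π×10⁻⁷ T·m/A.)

Each long wire gives B = μ₀I/(2πd). Distances are d₁ = 0.0611 m and d₂ = 0.0183 m.
B₁ = 7.36×10⁻⁶ T, B₂ = 1.63×10⁻⁵ T.
Between antiparallel currents both contributions point the same way, so they add. B = B₁ + B₂ = 7.36×10⁻⁶ + 1.63×10⁻⁵ = 2.36×10⁻⁵ T.

B ≈ 23.6 μT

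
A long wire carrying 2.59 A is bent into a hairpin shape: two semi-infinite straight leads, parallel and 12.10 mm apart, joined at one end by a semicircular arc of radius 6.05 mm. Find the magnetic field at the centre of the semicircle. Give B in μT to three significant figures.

B ≈ 220 μT

The semicircular arc contributes B_arc = μ₀I·π/(4πR) = μ₀I/(4R) = 1.34×10⁻⁴ T.
Each semi-infinite lead is at perpendicular distance R = 0.00605 m from the centre, with the perpendicular foot at its near end, so it contributes μ₀I/(4πR); both point the same way, together 8.56×10⁻⁵ T.
Arc and leads all point the same direction: B = 1.34×10⁻⁴ + 8.56×10⁻⁵ = 2.20×10⁻⁴ T.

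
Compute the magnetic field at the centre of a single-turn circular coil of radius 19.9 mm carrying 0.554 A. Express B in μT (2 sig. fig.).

B ≈ 17 μT

At the centre of a circular loop the Biot–Savart law gives B = μ₀I/(2R).
B = (4π×10⁻⁷ × 0.554) / (2 × 0.0199) = 1.75×10⁻⁵ T.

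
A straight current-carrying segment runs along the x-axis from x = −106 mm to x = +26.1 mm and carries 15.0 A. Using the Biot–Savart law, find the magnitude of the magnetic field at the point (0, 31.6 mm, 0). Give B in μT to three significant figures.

For a finite straight segment, B = (μ₀I/4πd)(sinθ₁ + sinθ₂), where θ₁, θ₂ are the angles from the perpendicular to each end.
The perpendicular distance is d = 0.0316 m; the end-offsets along the wire are a = 0.106 m and b = 0.0261 m.
sinθ₁ = 0.106/√(0.106²+0.0316²) = 0.9583; sinθ₂ = 0.0261/√(0.0261²+0.0316²) = 0.6368.
B = (4π×10⁻⁷ × 15.0) / (4π × 0.0316) × (0.9583 + 0.6368) = 7.57×10⁻⁵ T.

B ≈ 75.7 μT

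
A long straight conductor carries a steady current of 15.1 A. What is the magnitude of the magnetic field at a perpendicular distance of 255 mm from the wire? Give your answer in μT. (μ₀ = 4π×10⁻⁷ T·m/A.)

B ≈ 11.8 μT

For an infinitely long straight wire, B = μ₀I/(2πd).
B = (4π×10⁻⁷ × 15.1) / (2π × 0.255) = 1.18×10⁻⁵ T.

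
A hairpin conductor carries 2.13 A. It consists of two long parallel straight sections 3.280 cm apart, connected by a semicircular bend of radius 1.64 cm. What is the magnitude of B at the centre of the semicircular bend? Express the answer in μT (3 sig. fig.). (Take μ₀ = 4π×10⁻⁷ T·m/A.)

The semicircular arc contributes B_arc = μ₀I·π/(4πR) = μ₀I/(4R) = 4.08×10⁻⁵ T.
Each semi-infinite lead is at perpendicular distance R = 0.0164 m from the centre, with the perpendicular foot at its near end, so it contributes μ₀I/(4πR); both point the same way, together 2.60×10⁻⁵ T.
Arc and leads all point the same direction: B = 4.08×10⁻⁵ + 2.60×10⁻⁵ = 6.68×10⁻⁵ T.

B ≈ 66.8 μT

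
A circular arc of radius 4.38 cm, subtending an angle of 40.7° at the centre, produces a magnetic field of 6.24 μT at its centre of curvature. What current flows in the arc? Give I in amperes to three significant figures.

For a circular arc, B = μ₀Iφ/(4πR) with φ in radians; here φ = 0.7103 rad.
So I = 4πRB/(μ₀φ) = 4π × 0.0438 × 6.24×10⁻⁶ / (4π×10⁻⁷ × 0.7103) = 3.85 A.

I ≈ 3.85 A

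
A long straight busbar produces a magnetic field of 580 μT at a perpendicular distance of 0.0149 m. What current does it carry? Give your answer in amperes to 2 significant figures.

I ≈ 43 A

For a long straight wire B = μ₀I/(2πd), so I = 2πdB/μ₀.
I = 2π × 0.0149 × 5.80×10⁻⁴ / (4π×10⁻⁷) = 43.2 A.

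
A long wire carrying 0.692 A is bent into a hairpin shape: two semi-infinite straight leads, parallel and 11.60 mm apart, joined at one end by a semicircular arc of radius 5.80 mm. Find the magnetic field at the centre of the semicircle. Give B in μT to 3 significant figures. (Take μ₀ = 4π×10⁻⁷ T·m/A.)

B ≈ 61.3 μT

The semicircular arc contributes B_arc = μ₀I·π/(4πR) = μ₀I/(4R) = 3.75×10⁻⁵ T.
Each semi-infinite lead is at perpendicular distance R = 0.0058 m from the centre, with the perpendicular foot at its near end, so it contributes μ₀I/(4πR); both point the same way, together 2.39×10⁻⁵ T.
Arc and leads all point the same direction: B = 3.75×10⁻⁵ + 2.39×10⁻⁵ = 6.13×10⁻⁵ T.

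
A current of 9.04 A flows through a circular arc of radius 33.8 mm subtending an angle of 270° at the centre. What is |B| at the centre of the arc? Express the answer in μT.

B ≈ 126 μT

The Biot–Savart field of a circular arc at its centre is B = μ₀Iφ/(4πR), with φ = 4.712 rad.
B = (4π×10⁻⁷ × 9.04 × 4.712) / (4π × 0.0338) = 1.26×10⁻⁴ T.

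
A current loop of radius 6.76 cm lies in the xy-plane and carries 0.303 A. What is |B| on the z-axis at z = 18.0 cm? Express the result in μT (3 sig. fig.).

On the axis of a circular loop, B = μ₀IR² / [2(R²+z²)^(3/2)].
R² + z² = (0.0676)² + (0.18)² = 0.03697 m², and (R²+z²)^(3/2) = 7.11×10⁻³ m³.
B = (4π×10⁻⁷ × 0.303 × 0.00457) / (2 × 7.11×10⁻³) = 1.22×10⁻⁷ T.

B ≈ 0.122 μT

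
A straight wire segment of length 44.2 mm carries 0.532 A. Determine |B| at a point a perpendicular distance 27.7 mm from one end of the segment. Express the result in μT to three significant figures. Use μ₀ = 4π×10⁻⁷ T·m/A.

For a finite straight segment, B = (μ₀I/4πd)(sinθ₁ + sinθ₂), where θ₁, θ₂ are the angles from the perpendicular to each end.
The perpendicular foot is at one end, so the two end-offsets along the wire are 0 and L = 0.0442 m.
sinθ₁ = 0/√(0²+0.0277²) = 0.0000; sinθ₂ = 0.0442/√(0.0442²+0.0277²) = 0.8474.
B = (4π×10⁻⁷ × 0.532) / (4π × 0.0277) × (0.0000 + 0.8474) = 1.63×10⁻⁶ T.

B ≈ 1.63 μT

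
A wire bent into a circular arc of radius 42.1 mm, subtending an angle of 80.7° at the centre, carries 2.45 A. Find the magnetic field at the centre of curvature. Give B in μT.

The Biot–Savart field of a circular arc at its centre is B = μ₀Iφ/(4πR), with φ = 1.408 rad.
B = (4π×10⁻⁷ × 2.45 × 1.408) / (4π × 0.0421) = 8.20×10⁻⁶ T.

B ≈ 8.20 μT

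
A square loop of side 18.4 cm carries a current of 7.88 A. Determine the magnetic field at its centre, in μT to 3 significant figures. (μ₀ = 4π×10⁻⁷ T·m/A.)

B ≈ 48.5 μT

Each side is a finite straight segment at perpendicular distance d = a/(2 tan(π/4)) = 0.092 m from the centre, with end-angles ±π/4.
One side contributes B₁ = (μ₀I/4πd)·2 sin(π/4) = 1.21×10⁻⁵ T.
All 4 sides add in the same direction: B = 4 × 1.21×10⁻⁵ = 4.85×10⁻⁵ T.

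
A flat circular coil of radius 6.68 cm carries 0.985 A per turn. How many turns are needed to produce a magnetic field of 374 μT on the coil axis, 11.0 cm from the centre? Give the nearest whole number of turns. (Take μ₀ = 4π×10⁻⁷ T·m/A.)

For an N-turn coil, B = Nμ₀IR²/[2(R²+z²)^(3/2)]. A single turn gives B₁ = 1.30×10⁻⁶ T with R = 0.0668 m, z = 0.11 m.
N = B/B₁ = 3.74×10⁻⁴ / 1.30×10⁻⁶ = 288.66.

N = 289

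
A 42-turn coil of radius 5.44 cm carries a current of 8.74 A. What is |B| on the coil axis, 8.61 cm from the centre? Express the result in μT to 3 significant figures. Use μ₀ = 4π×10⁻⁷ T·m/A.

For an N-turn flat coil, B = Nμ₀IR²/[2(R²+z²)^(3/2)] with R = 0.0544 m, z = 0.0861 m.
B = 42 × 1.54×10⁻⁵ T = 6.46×10⁻⁴ T.

B ≈ 646 μT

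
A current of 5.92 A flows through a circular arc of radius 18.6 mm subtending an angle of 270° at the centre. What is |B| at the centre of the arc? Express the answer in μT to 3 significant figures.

The Biot–Savart field of a circular arc at its centre is B = μ₀Iφ/(4πR), with φ = 4.712 rad.
B = (4π×10⁻⁷ × 5.92 × 4.712) / (4π × 0.0186) = 1.50×10⁻⁴ T.

B ≈ 150 μT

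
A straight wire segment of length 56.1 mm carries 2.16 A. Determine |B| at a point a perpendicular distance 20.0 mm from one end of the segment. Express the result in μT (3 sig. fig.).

B ≈ 10.2 μT

For a finite straight segment, B = (μ₀I/4πd)(sinθ₁ + sinθ₂), where θ₁, θ₂ are the angles from the perpendicular to each end.
The perpendicular foot is at one end, so the two end-offsets along the wire are 0 and L = 0.0561 m.
sinθ₁ = 0/√(0²+0.02²) = 0.0000; sinθ₂ = 0.0561/√(0.0561²+0.02²) = 0.9419.
B = (4π×10⁻⁷ × 2.16) / (4π × 0.02) × (0.0000 + 0.9419) = 1.02×10⁻⁵ T.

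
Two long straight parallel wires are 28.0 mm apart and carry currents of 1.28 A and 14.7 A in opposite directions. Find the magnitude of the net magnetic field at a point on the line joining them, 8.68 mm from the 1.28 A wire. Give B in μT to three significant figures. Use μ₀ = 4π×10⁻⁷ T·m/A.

Each long wire gives B = μ₀I/(2πd). Distances are d₁ = 0.00868 m and d₂ = 0.01932 m.
B₁ = 2.95×10⁻⁵ T, B₂ = 1.52×10⁻⁴ T.
Between antiparallel currents both contributions point the same way, so they add. B = B₁ + B₂ = 2.95×10⁻⁵ + 1.52×10⁻⁴ = 1.82×10⁻⁴ T.

B ≈ 182 μT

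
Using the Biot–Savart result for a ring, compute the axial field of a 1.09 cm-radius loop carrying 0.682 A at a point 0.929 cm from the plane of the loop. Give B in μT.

On the axis of a circular loop, B = μ₀IR² / [2(R²+z²)^(3/2)].
R² + z² = (0.0109)² + (0.00929)² = 0.0002051 m², and (R²+z²)^(3/2) = 2.94×10⁻⁶ m³.
B = (4π×10⁻⁷ × 0.682 × 0.0001188) / (2 × 2.94×10⁻⁶) = 1.73×10⁻⁵ T.

B ≈ 17.3 μT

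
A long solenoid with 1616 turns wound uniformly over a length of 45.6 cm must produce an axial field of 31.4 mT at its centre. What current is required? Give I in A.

I ≈ 7.05 A

Inside a long solenoid B = μ₀nI with n = 3544 m⁻¹, so I = B/(μ₀n).
I = 3.14×10⁻² / (4π×10⁻⁷ × 3544) = 7.05 A.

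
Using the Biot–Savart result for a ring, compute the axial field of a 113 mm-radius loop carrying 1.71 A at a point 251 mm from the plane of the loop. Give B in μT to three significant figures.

B ≈ 0.658 μT

On the axis of a circular loop, B = μ₀IR² / [2(R²+z²)^(3/2)].
R² + z² = (0.113)² + (0.251)² = 0.07577 m², and (R²+z²)^(3/2) = 2.09×10⁻² m³.
B = (4π×10⁻⁷ × 1.71 × 0.01277) / (2 × 2.09×10⁻²) = 6.58×10⁻⁷ T.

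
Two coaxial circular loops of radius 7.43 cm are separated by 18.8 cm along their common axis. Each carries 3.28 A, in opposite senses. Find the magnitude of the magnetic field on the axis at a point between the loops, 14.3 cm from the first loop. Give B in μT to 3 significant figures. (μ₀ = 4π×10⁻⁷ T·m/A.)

B ≈ 14.6 μT

Each loop contributes B = μ₀IR²/[2(R²+z²)^(3/2)] on the axis, with z measured from that loop.
Loop 1 (z = 0.143 m): B₁ = 2.72×10⁻⁶ T. Loop 2 (z = 0.045 m): B₂ = 1.74×10⁻⁵ T.
The fields oppose: B = |B₁ − B₂| = 1.46×10⁻⁵ T.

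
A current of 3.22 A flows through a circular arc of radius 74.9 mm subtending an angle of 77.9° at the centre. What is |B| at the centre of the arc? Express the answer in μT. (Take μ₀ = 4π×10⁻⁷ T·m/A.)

The Biot–Savart field of a circular arc at its centre is B = μ₀Iφ/(4πR), with φ = 1.36 rad.
B = (4π×10⁻⁷ × 3.22 × 1.36) / (4π × 0.0749) = 5.85×10⁻⁶ T.

B ≈ 5.85 μT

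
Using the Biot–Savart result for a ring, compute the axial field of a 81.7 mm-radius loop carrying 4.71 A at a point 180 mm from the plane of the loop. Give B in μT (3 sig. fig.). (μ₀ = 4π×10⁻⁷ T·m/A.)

B ≈ 2.56 μT

On the axis of a circular loop, B = μ₀IR² / [2(R²+z²)^(3/2)].
R² + z² = (0.0817)² + (0.18)² = 0.03907 m², and (R²+z²)^(3/2) = 7.72×10⁻³ m³.
B = (4π×10⁻⁷ × 4.71 × 0.006675) / (2 × 7.72×10⁻³) = 2.56×10⁻⁶ T.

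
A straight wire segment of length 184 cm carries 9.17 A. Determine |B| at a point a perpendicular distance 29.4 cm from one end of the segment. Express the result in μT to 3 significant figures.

B ≈ 3.08 μT

For a finite straight segment, B = (μ₀I/4πd)(sinθ₁ + sinθ₂), where θ₁, θ₂ are the angles from the perpendicular to each end.
The perpendicular foot is at one end, so the two end-offsets along the wire are 0 and L = 1.84 m.
sinθ₁ = 0/√(0²+0.294²) = 0.0000; sinθ₂ = 1.84/√(1.84²+0.294²) = 0.9875.
B = (4π×10⁻⁷ × 9.17) / (4π × 0.294) × (0.0000 + 0.9875) = 3.08×10⁻⁶ T.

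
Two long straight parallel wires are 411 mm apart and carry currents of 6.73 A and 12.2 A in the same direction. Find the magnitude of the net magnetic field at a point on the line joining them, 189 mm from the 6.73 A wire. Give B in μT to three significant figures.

Each long wire gives B = μ₀I/(2πd). Distances are d₁ = 0.189 m and d₂ = 0.222 m.
B₁ = 7.12×10⁻⁶ T, B₂ = 1.10×10⁻⁵ T.
Between parallel currents the two contributions point in opposite directions, so they subtract. B = |B₁ − B₂| = |7.12×10⁻⁶ − 1.10×10⁻⁵| = 3.87×10⁻⁶ T.

B ≈ 3.87 μT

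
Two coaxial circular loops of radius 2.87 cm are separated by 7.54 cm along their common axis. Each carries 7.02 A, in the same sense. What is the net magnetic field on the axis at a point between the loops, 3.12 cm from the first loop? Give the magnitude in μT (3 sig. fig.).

Each loop contributes B = μ₀IR²/[2(R²+z²)^(3/2)] on the axis, with z measured from that loop.
Loop 1 (z = 0.0312 m): B₁ = 4.77×10⁻⁵ T. Loop 2 (z = 0.0442 m): B₂ = 2.48×10⁻⁵ T.
The fields add: B = B₁ + B₂ = 7.25×10⁻⁵ T.

B ≈ 72.5 μT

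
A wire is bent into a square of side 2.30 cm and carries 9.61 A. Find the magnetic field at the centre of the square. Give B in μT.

Each side is a finite straight segment at perpendicular distance d = a/(2 tan(π/4)) = 0.0115 m from the centre, with end-angles ±π/4.
One side contributes B₁ = (μ₀I/4πd)·2 sin(π/4) = 1.18×10⁻⁴ T.
All 4 sides add in the same direction: B = 4 × 1.18×10⁻⁴ = 4.73×10⁻⁴ T.

B ≈ 473 μT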